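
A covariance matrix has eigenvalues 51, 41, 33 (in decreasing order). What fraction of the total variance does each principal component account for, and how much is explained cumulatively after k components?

Step 1 — total variance = trace(Sigma) = Σ λ_i = 51 + 41 + 33 = 125.

Step 2 — fraction explained by component i = λ_i / Σ λ:
  PC1: 51/125 = 0.408
  PC2: 41/125 = 0.328
  PC3: 33/125 = 0.264

Step 3 — cumulative fraction after k components = (λ_1 + ... + λ_k) / Σ λ:
  k = 1: 51/125 = 0.408
  k = 2: (51 + 41)/125 = 92/125 = 0.736
  k = 3: (51 + 41 + 33)/125 = 125/125 = 1

Summary (fraction, with percent):

explained: PC1 0.408 (40.8%), PC2 0.328 (32.8%), PC3 0.264 (26.4%);  cumulative: 0.408, 0.736, 1


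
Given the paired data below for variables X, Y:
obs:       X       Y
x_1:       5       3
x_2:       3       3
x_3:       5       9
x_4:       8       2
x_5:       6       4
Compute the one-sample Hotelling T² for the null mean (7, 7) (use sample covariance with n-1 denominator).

Step 1 — sample mean vector:
  mean(X) = (5 + 3 + 5 + 8 + 6) / 5 = 27/5 = 5.4
  mean(Y) = (3 + 3 + 9 + 2 + 4) / 5 = 21/5 = 4.2
  x̄ = (5.4, 4.2),  deviation x̄ - mu_0 = (5.4, 4.2) - (7, 7) = (-1.6, -2.8).

Step 2 — sample covariance matrix, S[i,j] = (1/(n-1)) · Σ_k (x_{k,i} - mean_i) · (x_{k,j} - mean_j), divisor n-1 = 4:
  S[X,X] = ((-0.4)·(-0.4) + (-2.4)·(-2.4) + (-0.4)·(-0.4) + (2.6)·(2.6) + (0.6)·(0.6)) / 4 = 13.2/4 = 3.3
  S[X,Y] = ((-0.4)·(-1.2) + (-2.4)·(-1.2) + (-0.4)·(4.8) + (2.6)·(-2.2) + (0.6)·(-0.2)) / 4 = -4.4/4 = -1.1
  S[Y,Y] = ((-1.2)·(-1.2) + (-1.2)·(-1.2) + (4.8)·(4.8) + (-2.2)·(-2.2) + (-0.2)·(-0.2)) / 4 = 30.8/4 = 7.7
  S = [[3.3, -1.1],
 [-1.1, 7.7]].

Step 3 — invert S. det(S) = 3.3·7.7 - (-1.1)² = 24.2.
  S^{-1} = (1/det) · [[d, -b], [-b, a]] = [[0.3182, 0.0455],
 [0.0455, 0.1364]].

Step 4 — quadratic form (x̄ - mu_0)^T · S^{-1} · (x̄ - mu_0):
  S^{-1} · (x̄ - mu_0) = (-0.6364, -0.4545),
  (x̄ - mu_0)^T · [...] = (-1.6)·(-0.6364) + (-2.8)·(-0.4545) = 2.2909.

Step 5 — scale by n: T² = 5 · 2.2909 = 11.4545.

T² ≈ 11.4545


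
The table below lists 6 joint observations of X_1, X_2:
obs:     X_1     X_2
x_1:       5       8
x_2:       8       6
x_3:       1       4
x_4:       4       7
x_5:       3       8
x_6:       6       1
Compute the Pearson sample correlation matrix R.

Step 1 — column means:
  mean(X_1) = (5 + 8 + 1 + 4 + 3 + 6) / 6 = 27/6 = 4.5
  mean(X_2) = (8 + 6 + 4 + 7 + 8 + 1) / 6 = 34/6 = 5.6667

Step 2 — sample variances and covariances s[i,j] = (1/(n-1)) · Σ_k (x_{k,i} - mean_i) · (x_{k,j} - mean_j), with n-1 = 5:
  s[X_1,X_1] = ((0.5)·(0.5) + (3.5)·(3.5) + (-3.5)·(-3.5) + (-0.5)·(-0.5) + (-1.5)·(-1.5) + (1.5)·(1.5)) / 5 = 29.5/5 = 5.9
  s[X_1,X_2] = ((0.5)·(2.3333) + (3.5)·(0.3333) + (-3.5)·(-1.6667) + (-0.5)·(1.3333) + (-1.5)·(2.3333) + (1.5)·(-4.6667)) / 5 = -3/5 = -0.6
  s[X_2,X_2] = ((2.3333)·(2.3333) + (0.3333)·(0.3333) + (-1.6667)·(-1.6667) + (1.3333)·(1.3333) + (2.3333)·(2.3333) + (-4.6667)·(-4.6667)) / 5 = 37.3333/5 = 7.4667
  Sample standard deviations s_i = √(s[i,i]):
  s(X_1) = √(5.9) = 2.429
  s(X_2) = √(7.4667) = 2.7325

Step 3 — r_{ij} = s_{ij} / (s_i · s_j):
  r[X_1,X_1] = 1 (diagonal).
  r[X_1,X_2] = -0.6 / (2.429 · 2.7325) = -0.6 / 6.6373 = -0.0904
  r[X_2,X_2] = 1 (diagonal).

R is symmetric with unit diagonal. Assembling:

R = [[1, -0.0904],
 [-0.0904, 1]]


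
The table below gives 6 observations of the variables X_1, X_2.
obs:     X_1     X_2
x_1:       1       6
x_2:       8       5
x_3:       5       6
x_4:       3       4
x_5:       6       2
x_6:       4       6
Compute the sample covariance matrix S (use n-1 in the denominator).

Step 1 — column means:
  mean(X_1) = (1 + 8 + 5 + 3 + 6 + 4) / 6 = 27/6 = 4.5
  mean(X_2) = (6 + 5 + 6 + 4 + 2 + 6) / 6 = 29/6 = 4.8333

Step 2 — sample covariance S[i,j] = (1/(n-1)) · Σ_k (x_{k,i} - mean_i) · (x_{k,j} - mean_j), with n-1 = 5.
  S[X_1,X_1] = ((-3.5)·(-3.5) + (3.5)·(3.5) + (0.5)·(0.5) + (-1.5)·(-1.5) + (1.5)·(1.5) + (-0.5)·(-0.5)) / 5 = 29.5/5 = 5.9
  S[X_1,X_2] = ((-3.5)·(1.1667) + (3.5)·(0.1667) + (0.5)·(1.1667) + (-1.5)·(-0.8333) + (1.5)·(-2.8333) + (-0.5)·(1.1667)) / 5 = -6.5/5 = -1.3
  S[X_2,X_2] = ((1.1667)·(1.1667) + (0.1667)·(0.1667) + (1.1667)·(1.1667) + (-0.8333)·(-0.8333) + (-2.8333)·(-2.8333) + (1.1667)·(1.1667)) / 5 = 12.8333/5 = 2.5667

S is symmetric (S[j,i] = S[i,j]). Assembling:

S = [[5.9, -1.3],
 [-1.3, 2.5667]]


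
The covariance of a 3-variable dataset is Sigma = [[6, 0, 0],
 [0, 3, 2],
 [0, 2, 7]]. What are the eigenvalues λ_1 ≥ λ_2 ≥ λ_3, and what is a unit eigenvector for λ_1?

Step 1 — characteristic polynomial p(λ) = det(λI - Sigma) = λ³ - tr·λ² + c_1·λ - det, where tr = trace, c_1 = sum of the principal 2×2 minors, det = det(Sigma):
  tr = 6 + 3 + 7 = 16,
  c_1 = (6·3 - (0)²) + (6·7 - (0)²) + (3·7 - (2)²) = 18 + 42 + 17 = 77,
  det = 6·(3·7 - (2)²) - (0)·((0)·7 - (2)·(0)) + (0)·((0)·(2) - 3·(0)) = 6·(17) - (0)·(0) + (0)·(0) = 102.
  So p(λ) = λ³ - 16λ² + 77λ - 102.
Step 2 — look for an integer root (rational root theorem: any rational root is an integer divisor of 102). Testing λ = 6:
  p(6) = 216 - 576 + 462 - 102 = 0  ✓
  Dividing out (λ - 6): p(λ) = (λ - 6)(λ² - 10λ + 17).
Step 3 — remaining eigenvalues from the quadratic λ² - 10λ + 17 = 0:
  Δ = 10² - 4·17 = 100 - 68 = 32,  λ = (10 ± √32)/2 = (10 ± 5.6569)/2 ≈ 7.8284 or 2.1716.
  Sorted: λ_1 = 7.8284,  λ_2 = 6,  λ_3 = 2.1716  (check: sum = 16 = tr ✓).

Step 4 — unit eigenvector for λ_1 ≈ 7.8284: v spans the null space of (Sigma - λ_1 I), whose rows are
  r_1 = (-1.8284, 0, 0),  r_2 = (0, -4.8284, 2),  r_3 = (0, 2, -0.8284).
  v is orthogonal to every row, so take v ∝ r_1 × r_2 = ((0)·(2) - (0)·(-4.8284), (0)·(0) - (-1.8284)·(2), (-1.8284)·(-4.8284) - (0)·(0)) ≈ (0, 3.6569, 8.8284).
  Let u = (0, 3.6569, 8.8284).
  ||u|| = √((0)² + (3.6569)² + (8.8284)²) = √(91.3137) ≈ 9.5558,  v_1 = u/||u|| ≈ (0, 0.3827, 0.9239) (||v_1|| = 1).

λ_1 = 7.8284,  λ_2 = 6,  λ_3 = 2.1716;  v_1 ≈ (0, 0.3827, 0.9239)


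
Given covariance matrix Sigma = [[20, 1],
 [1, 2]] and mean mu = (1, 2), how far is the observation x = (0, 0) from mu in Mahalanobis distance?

Step 1 — centre the observation: (x - mu) = (-1, -2).

Step 2 — invert Sigma. det(Sigma) = 20·2 - (1)² = 39.
  Sigma^{-1} = (1/det) · [[d, -b], [-b, a]] = [[0.0513, -0.0256],
 [-0.0256, 0.5128]].

Step 3 — form the quadratic (x - mu)^T · Sigma^{-1} · (x - mu):
  Sigma^{-1} · (x - mu) = (0, -1).
  (x - mu)^T · [Sigma^{-1} · (x - mu)] = (-1)·(0) + (-2)·(-1) = 2.

Step 4 — take square root: d = √(2) ≈ 1.4142.

d(x, mu) = √(2) ≈ 1.4142


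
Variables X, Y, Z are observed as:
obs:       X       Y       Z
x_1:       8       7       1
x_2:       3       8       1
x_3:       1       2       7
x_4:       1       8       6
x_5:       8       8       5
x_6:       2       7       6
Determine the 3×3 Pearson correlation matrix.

Step 1 — column means:
  mean(X) = (8 + 3 + 1 + 1 + 8 + 2) / 6 = 23/6 = 3.8333
  mean(Y) = (7 + 8 + 2 + 8 + 8 + 7) / 6 = 40/6 = 6.6667
  mean(Z) = (1 + 1 + 7 + 6 + 5 + 6) / 6 = 26/6 = 4.3333

Step 2 — sample variances and covariances s[i,j] = (1/(n-1)) · Σ_k (x_{k,i} - mean_i) · (x_{k,j} - mean_j), with n-1 = 5:
  s[X,X] = ((4.1667)·(4.1667) + (-0.8333)·(-0.8333) + (-2.8333)·(-2.8333) + (-2.8333)·(-2.8333) + (4.1667)·(4.1667) + (-1.8333)·(-1.8333)) / 5 = 54.8333/5 = 10.9667
  s[X,Y] = ((4.1667)·(0.3333) + (-0.8333)·(1.3333) + (-2.8333)·(-4.6667) + (-2.8333)·(1.3333) + (4.1667)·(1.3333) + (-1.8333)·(0.3333)) / 5 = 14.6667/5 = 2.9333
  s[X,Z] = ((4.1667)·(-3.3333) + (-0.8333)·(-3.3333) + (-2.8333)·(2.6667) + (-2.8333)·(1.6667) + (4.1667)·(0.6667) + (-1.8333)·(1.6667)) / 5 = -23.6667/5 = -4.7333
  s[Y,Y] = ((0.3333)·(0.3333) + (1.3333)·(1.3333) + (-4.6667)·(-4.6667) + (1.3333)·(1.3333) + (1.3333)·(1.3333) + (0.3333)·(0.3333)) / 5 = 27.3333/5 = 5.4667
  s[Y,Z] = ((0.3333)·(-3.3333) + (1.3333)·(-3.3333) + (-4.6667)·(2.6667) + (1.3333)·(1.6667) + (1.3333)·(0.6667) + (0.3333)·(1.6667)) / 5 = -14.3333/5 = -2.8667
  s[Z,Z] = ((-3.3333)·(-3.3333) + (-3.3333)·(-3.3333) + (2.6667)·(2.6667) + (1.6667)·(1.6667) + (0.6667)·(0.6667) + (1.6667)·(1.6667)) / 5 = 35.3333/5 = 7.0667
  Sample standard deviations s_i = √(s[i,i]):
  s(X) = √(10.9667) = 3.3116
  s(Y) = √(5.4667) = 2.3381
  s(Z) = √(7.0667) = 2.6583

Step 3 — r_{ij} = s_{ij} / (s_i · s_j):
  r[X,X] = 1 (diagonal).
  r[X,Y] = 2.9333 / (3.3116 · 2.3381) = 2.9333 / 7.7428 = 0.3788
  r[X,Z] = -4.7333 / (3.3116 · 2.6583) = -4.7333 / 8.8033 = -0.5377
  r[Y,Y] = 1 (diagonal).
  r[Y,Z] = -2.8667 / (2.3381 · 2.6583) = -2.8667 / 6.2154 = -0.4612
  r[Z,Z] = 1 (diagonal).

R is symmetric with unit diagonal. Assembling:

R = [[1, 0.3788, -0.5377],
 [0.3788, 1, -0.4612],
 [-0.5377, -0.4612, 1]]


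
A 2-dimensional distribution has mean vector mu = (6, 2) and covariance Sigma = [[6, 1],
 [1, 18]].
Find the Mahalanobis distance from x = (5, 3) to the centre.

Step 1 — centre the observation: (x - mu) = (-1, 1).

Step 2 — invert Sigma. det(Sigma) = 6·18 - (1)² = 107.
  Sigma^{-1} = (1/det) · [[d, -b], [-b, a]] = [[0.1682, -0.0093],
 [-0.0093, 0.0561]].

Step 3 — form the quadratic (x - mu)^T · Sigma^{-1} · (x - mu):
  Sigma^{-1} · (x - mu) = (-0.1776, 0.0654).
  (x - mu)^T · [Sigma^{-1} · (x - mu)] = (-1)·(-0.1776) + (1)·(0.0654) = 0.243.

Step 4 — take square root: d = √(0.243) ≈ 0.4929.

d(x, mu) = √(0.243) ≈ 0.4929


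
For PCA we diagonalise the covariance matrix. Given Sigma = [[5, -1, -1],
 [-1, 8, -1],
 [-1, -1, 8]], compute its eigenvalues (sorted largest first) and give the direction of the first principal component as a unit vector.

Step 1 — characteristic polynomial p(λ) = det(λI - Sigma) = λ³ - tr·λ² + c_1·λ - det, where tr = trace, c_1 = sum of the principal 2×2 minors, det = det(Sigma):
  tr = 5 + 8 + 8 = 21,
  c_1 = (5·8 - (-1)²) + (5·8 - (-1)²) + (8·8 - (-1)²) = 39 + 39 + 63 = 141,
  det = 5·(8·8 - (-1)²) - (-1)·((-1)·8 - (-1)·(-1)) + (-1)·((-1)·(-1) - 8·(-1)) = 5·(63) - (-1)·(-9) + (-1)·(9) = 297.
  So p(λ) = λ³ - 21λ² + 141λ - 297.
Step 2 — look for an integer root (rational root theorem: any rational root is an integer divisor of 297). Testing λ = 9:
  p(9) = 729 - 1701 + 1269 - 297 = 0  ✓
  Dividing out (λ - 9): p(λ) = (λ - 9)(λ² - 12λ + 33).
Step 3 — remaining eigenvalues from the quadratic λ² - 12λ + 33 = 0:
  Δ = 12² - 4·33 = 144 - 132 = 12,  λ = (12 ± √12)/2 = (12 ± 3.4641)/2 ≈ 7.7321 or 4.2679.
  Sorted: λ_1 = 9,  λ_2 = 7.7321,  λ_3 = 4.2679  (check: sum = 21 = tr ✓).

Step 4 — unit eigenvector for λ_1 = 9: v spans the null space of (Sigma - λ_1 I), whose rows are
  r_1 = (-4, -1, -1),  r_2 = (-1, -1, -1),  r_3 = (-1, -1, -1).
  v is orthogonal to every row, so take v ∝ r_1 × r_2 = ((-1)·(-1) - (-1)·(-1), (-1)·(-1) - (-4)·(-1), (-4)·(-1) - (-1)·(-1)) = (0, -3, 3).
  Rescale (divide by 3; multiply by -1 so the first nonzero entry is positive): u = (0, 1, -1).
  ||u|| = √((0)² + (1)² + (-1)²) = √(2) ≈ 1.4142,  v_1 = u/||u|| ≈ (0, 0.7071, -0.7071) (||v_1|| = 1).

λ_1 = 9,  λ_2 = 7.7321,  λ_3 = 4.2679;  v_1 ≈ (0, 0.7071, -0.7071)


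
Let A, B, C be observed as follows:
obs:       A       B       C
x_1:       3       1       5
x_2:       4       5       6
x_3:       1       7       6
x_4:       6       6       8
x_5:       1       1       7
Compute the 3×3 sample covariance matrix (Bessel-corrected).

Step 1 — column means:
  mean(A) = (3 + 4 + 1 + 6 + 1) / 5 = 15/5 = 3
  mean(B) = (1 + 5 + 7 + 6 + 1) / 5 = 20/5 = 4
  mean(C) = (5 + 6 + 6 + 8 + 7) / 5 = 32/5 = 6.4

Step 2 — sample covariance S[i,j] = (1/(n-1)) · Σ_k (x_{k,i} - mean_i) · (x_{k,j} - mean_j), with n-1 = 4.
  S[A,A] = ((0)·(0) + (1)·(1) + (-2)·(-2) + (3)·(3) + (-2)·(-2)) / 4 = 18/4 = 4.5
  S[A,B] = ((0)·(-3) + (1)·(1) + (-2)·(3) + (3)·(2) + (-2)·(-3)) / 4 = 7/4 = 1.75
  S[A,C] = ((0)·(-1.4) + (1)·(-0.4) + (-2)·(-0.4) + (3)·(1.6) + (-2)·(0.6)) / 4 = 4/4 = 1
  S[B,B] = ((-3)·(-3) + (1)·(1) + (3)·(3) + (2)·(2) + (-3)·(-3)) / 4 = 32/4 = 8
  S[B,C] = ((-3)·(-1.4) + (1)·(-0.4) + (3)·(-0.4) + (2)·(1.6) + (-3)·(0.6)) / 4 = 4/4 = 1
  S[C,C] = ((-1.4)·(-1.4) + (-0.4)·(-0.4) + (-0.4)·(-0.4) + (1.6)·(1.6) + (0.6)·(0.6)) / 4 = 5.2/4 = 1.3

S is symmetric (S[j,i] = S[i,j]). Assembling:

S = [[4.5, 1.75, 1],
 [1.75, 8, 1],
 [1, 1, 1.3]]


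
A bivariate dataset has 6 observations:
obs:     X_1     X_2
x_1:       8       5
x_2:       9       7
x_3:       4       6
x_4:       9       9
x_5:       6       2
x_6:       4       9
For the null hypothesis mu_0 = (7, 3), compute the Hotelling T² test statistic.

Step 1 — sample mean vector:
  mean(X_1) = (8 + 9 + 4 + 9 + 6 + 4) / 6 = 40/6 = 6.6667
  mean(X_2) = (5 + 7 + 6 + 9 + 2 + 9) / 6 = 38/6 = 6.3333
  x̄ = (6.6667, 6.3333),  deviation x̄ - mu_0 = (6.6667, 6.3333) - (7, 3) = (-0.3333, 3.3333).

Step 2 — sample covariance matrix, S[i,j] = (1/(n-1)) · Σ_k (x_{k,i} - mean_i) · (x_{k,j} - mean_j), divisor n-1 = 5:
  S[X_1,X_1] = ((1.3333)·(1.3333) + (2.3333)·(2.3333) + (-2.6667)·(-2.6667) + (2.3333)·(2.3333) + (-0.6667)·(-0.6667) + (-2.6667)·(-2.6667)) / 5 = 27.3333/5 = 5.4667
  S[X_1,X_2] = ((1.3333)·(-1.3333) + (2.3333)·(0.6667) + (-2.6667)·(-0.3333) + (2.3333)·(2.6667) + (-0.6667)·(-4.3333) + (-2.6667)·(2.6667)) / 5 = 2.6667/5 = 0.5333
  S[X_2,X_2] = ((-1.3333)·(-1.3333) + (0.6667)·(0.6667) + (-0.3333)·(-0.3333) + (2.6667)·(2.6667) + (-4.3333)·(-4.3333) + (2.6667)·(2.6667)) / 5 = 35.3333/5 = 7.0667
  S = [[5.4667, 0.5333],
 [0.5333, 7.0667]].

Step 3 — invert S. det(S) = 5.4667·7.0667 - (0.5333)² = 38.3467.
  S^{-1} = (1/det) · [[d, -b], [-b, a]] = [[0.1843, -0.0139],
 [-0.0139, 0.1426]].

Step 4 — quadratic form (x̄ - mu_0)^T · S^{-1} · (x̄ - mu_0):
  S^{-1} · (x̄ - mu_0) = (-0.1078, 0.4798),
  (x̄ - mu_0)^T · [...] = (-0.3333)·(-0.1078) + (3.3333)·(0.4798) = 1.6354.

Step 5 — scale by n: T² = 6 · 1.6354 = 9.8122.

T² ≈ 9.8122


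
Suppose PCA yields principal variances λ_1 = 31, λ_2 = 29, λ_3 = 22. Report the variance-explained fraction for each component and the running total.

Step 1 — total variance = trace(Sigma) = Σ λ_i = 31 + 29 + 22 = 82.

Step 2 — fraction explained by component i = λ_i / Σ λ:
  PC1: 31/82 = 0.378
  PC2: 29/82 = 0.3537
  PC3: 22/82 = 0.2683

Step 3 — cumulative fraction after k components = (λ_1 + ... + λ_k) / Σ λ:
  k = 1: 31/82 = 0.378
  k = 2: (31 + 29)/82 = 60/82 = 0.7317
  k = 3: (31 + 29 + 22)/82 = 82/82 = 1

Summary (fraction, with percent):

explained: PC1 0.378 (37.8%), PC2 0.3537 (35.37%), PC3 0.2683 (26.83%);  cumulative: 0.378, 0.7317, 1


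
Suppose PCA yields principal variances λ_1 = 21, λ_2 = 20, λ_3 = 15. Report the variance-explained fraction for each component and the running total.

Step 1 — total variance = trace(Sigma) = Σ λ_i = 21 + 20 + 15 = 56.

Step 2 — fraction explained by component i = λ_i / Σ λ:
  PC1: 21/56 = 0.375
  PC2: 20/56 = 0.3571
  PC3: 15/56 = 0.2679

Step 3 — cumulative fraction after k components = (λ_1 + ... + λ_k) / Σ λ:
  k = 1: 21/56 = 0.375
  k = 2: (21 + 20)/56 = 41/56 = 0.7321
  k = 3: (21 + 20 + 15)/56 = 56/56 = 1

Summary (fraction, with percent):

explained: PC1 0.375 (37.5%), PC2 0.3571 (35.71%), PC3 0.2679 (26.79%);  cumulative: 0.375, 0.7321, 1


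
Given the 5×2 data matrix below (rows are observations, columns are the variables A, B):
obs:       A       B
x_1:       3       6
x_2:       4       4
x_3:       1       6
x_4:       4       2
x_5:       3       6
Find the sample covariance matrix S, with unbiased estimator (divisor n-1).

Step 1 — column means:
  mean(A) = (3 + 4 + 1 + 4 + 3) / 5 = 15/5 = 3
  mean(B) = (6 + 4 + 6 + 2 + 6) / 5 = 24/5 = 4.8

Step 2 — sample covariance S[i,j] = (1/(n-1)) · Σ_k (x_{k,i} - mean_i) · (x_{k,j} - mean_j), with n-1 = 4.
  S[A,A] = ((0)·(0) + (1)·(1) + (-2)·(-2) + (1)·(1) + (0)·(0)) / 4 = 6/4 = 1.5
  S[A,B] = ((0)·(1.2) + (1)·(-0.8) + (-2)·(1.2) + (1)·(-2.8) + (0)·(1.2)) / 4 = -6/4 = -1.5
  S[B,B] = ((1.2)·(1.2) + (-0.8)·(-0.8) + (1.2)·(1.2) + (-2.8)·(-2.8) + (1.2)·(1.2)) / 4 = 12.8/4 = 3.2

S is symmetric (S[j,i] = S[i,j]). Assembling:

S = [[1.5, -1.5],
 [-1.5, 3.2]]


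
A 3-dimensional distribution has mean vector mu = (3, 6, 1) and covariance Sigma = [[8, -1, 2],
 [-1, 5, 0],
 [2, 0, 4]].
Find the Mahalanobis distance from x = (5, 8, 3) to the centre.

Step 1 — centre the observation: (x - mu) = (2, 2, 2).

Step 2 — invert Sigma (cofactor / det for 3×3, or solve directly):
  Sigma^{-1} = [[0.1471, 0.0294, -0.0735],
 [0.0294, 0.2059, -0.0147],
 [-0.0735, -0.0147, 0.2868]].

Step 3 — form the quadratic (x - mu)^T · Sigma^{-1} · (x - mu):
  Sigma^{-1} · (x - mu) = (0.2059, 0.4412, 0.3971).
  (x - mu)^T · [Sigma^{-1} · (x - mu)] = (2)·(0.2059) + (2)·(0.4412) + (2)·(0.3971) = 2.0882.

Step 4 — take square root: d = √(2.0882) ≈ 1.4451.

d(x, mu) = √(2.0882) ≈ 1.4451


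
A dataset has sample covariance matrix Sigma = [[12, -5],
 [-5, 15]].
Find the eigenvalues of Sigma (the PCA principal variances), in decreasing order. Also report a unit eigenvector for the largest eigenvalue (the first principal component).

Step 1 — characteristic polynomial of 2×2 Sigma:
  det(Sigma - λI) = λ² - trace · λ + det = 0.
  trace = 12 + 15 = 27, det = 12·15 - (-5)² = 155.
Step 2 — discriminant:
  Δ = trace² - 4·det = 729 - 620 = 109.
Step 3 — eigenvalues:
  λ = (trace ± √Δ)/2 = (27 ± 10.4403)/2,
  λ_1 = 18.7202,  λ_2 = 8.2798.

Step 4 — unit eigenvector for λ_1: solve (Sigma - λ_1 I)v = 0. First row:
  (12 - 18.7202)·v_x + (-5)·v_y = 0, i.e. (-6.7202)·v_x + (-5)·v_y = 0,
  so v ∝ (b, λ_1 - a) = (-5, 6.7202); multiply by -1 so the first entry is positive: u = (5, -6.7202).
  ||u|| = √((5)² + (-6.7202)²) = √(70.1605) ≈ 8.3762,
  v_1 = u/||u|| ≈ (0.5969, -0.8023) (||v_1|| = 1).

λ_1 = 18.7202,  λ_2 = 8.2798;  v_1 ≈ (0.5969, -0.8023)


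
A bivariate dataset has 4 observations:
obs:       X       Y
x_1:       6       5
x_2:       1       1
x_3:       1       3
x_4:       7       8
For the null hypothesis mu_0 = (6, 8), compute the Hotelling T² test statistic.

Step 1 — sample mean vector:
  mean(X) = (6 + 1 + 1 + 7) / 4 = 15/4 = 3.75
  mean(Y) = (5 + 1 + 3 + 8) / 4 = 17/4 = 4.25
  x̄ = (3.75, 4.25),  deviation x̄ - mu_0 = (3.75, 4.25) - (6, 8) = (-2.25, -3.75).

Step 2 — sample covariance matrix, S[i,j] = (1/(n-1)) · Σ_k (x_{k,i} - mean_i) · (x_{k,j} - mean_j), divisor n-1 = 3:
  S[X,X] = ((2.25)·(2.25) + (-2.75)·(-2.75) + (-2.75)·(-2.75) + (3.25)·(3.25)) / 3 = 30.75/3 = 10.25
  S[X,Y] = ((2.25)·(0.75) + (-2.75)·(-3.25) + (-2.75)·(-1.25) + (3.25)·(3.75)) / 3 = 26.25/3 = 8.75
  S[Y,Y] = ((0.75)·(0.75) + (-3.25)·(-3.25) + (-1.25)·(-1.25) + (3.75)·(3.75)) / 3 = 26.75/3 = 8.9167
  S = [[10.25, 8.75],
 [8.75, 8.9167]].

Step 3 — invert S. det(S) = 10.25·8.9167 - (8.75)² = 14.8333.
  S^{-1} = (1/det) · [[d, -b], [-b, a]] = [[0.6011, -0.5899],
 [-0.5899, 0.691]].

Step 4 — quadratic form (x̄ - mu_0)^T · S^{-1} · (x̄ - mu_0):
  S^{-1} · (x̄ - mu_0) = (0.8596, -1.264),
  (x̄ - mu_0)^T · [...] = (-2.25)·(0.8596) + (-3.75)·(-1.264) = 2.8062.

Step 5 — scale by n: T² = 4 · 2.8062 = 11.2247.

T² ≈ 11.2247


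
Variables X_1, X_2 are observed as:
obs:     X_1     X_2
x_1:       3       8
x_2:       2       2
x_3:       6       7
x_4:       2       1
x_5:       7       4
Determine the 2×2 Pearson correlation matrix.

Step 1 — column means:
  mean(X_1) = (3 + 2 + 6 + 2 + 7) / 5 = 20/5 = 4
  mean(X_2) = (8 + 2 + 7 + 1 + 4) / 5 = 22/5 = 4.4

Step 2 — sample variances and covariances s[i,j] = (1/(n-1)) · Σ_k (x_{k,i} - mean_i) · (x_{k,j} - mean_j), with n-1 = 4:
  s[X_1,X_1] = ((-1)·(-1) + (-2)·(-2) + (2)·(2) + (-2)·(-2) + (3)·(3)) / 4 = 22/4 = 5.5
  s[X_1,X_2] = ((-1)·(3.6) + (-2)·(-2.4) + (2)·(2.6) + (-2)·(-3.4) + (3)·(-0.4)) / 4 = 12/4 = 3
  s[X_2,X_2] = ((3.6)·(3.6) + (-2.4)·(-2.4) + (2.6)·(2.6) + (-3.4)·(-3.4) + (-0.4)·(-0.4)) / 4 = 37.2/4 = 9.3
  Sample standard deviations s_i = √(s[i,i]):
  s(X_1) = √(5.5) = 2.3452
  s(X_2) = √(9.3) = 3.0496

Step 3 — r_{ij} = s_{ij} / (s_i · s_j):
  r[X_1,X_1] = 1 (diagonal).
  r[X_1,X_2] = 3 / (2.3452 · 3.0496) = 3 / 7.1519 = 0.4195
  r[X_2,X_2] = 1 (diagonal).

R is symmetric with unit diagonal. Assembling:

R = [[1, 0.4195],
 [0.4195, 1]]


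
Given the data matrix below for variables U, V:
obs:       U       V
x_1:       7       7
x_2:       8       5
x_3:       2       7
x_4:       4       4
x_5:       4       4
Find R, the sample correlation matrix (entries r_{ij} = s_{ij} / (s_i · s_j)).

Step 1 — column means:
  mean(U) = (7 + 8 + 2 + 4 + 4) / 5 = 25/5 = 5
  mean(V) = (7 + 5 + 7 + 4 + 4) / 5 = 27/5 = 5.4

Step 2 — sample variances and covariances s[i,j] = (1/(n-1)) · Σ_k (x_{k,i} - mean_i) · (x_{k,j} - mean_j), with n-1 = 4:
  s[U,U] = ((2)·(2) + (3)·(3) + (-3)·(-3) + (-1)·(-1) + (-1)·(-1)) / 4 = 24/4 = 6
  s[U,V] = ((2)·(1.6) + (3)·(-0.4) + (-3)·(1.6) + (-1)·(-1.4) + (-1)·(-1.4)) / 4 = 0/4 = 0
  s[V,V] = ((1.6)·(1.6) + (-0.4)·(-0.4) + (1.6)·(1.6) + (-1.4)·(-1.4) + (-1.4)·(-1.4)) / 4 = 9.2/4 = 2.3
  Sample standard deviations s_i = √(s[i,i]):
  s(U) = √(6) = 2.4495
  s(V) = √(2.3) = 1.5166

Step 3 — r_{ij} = s_{ij} / (s_i · s_j):
  r[U,U] = 1 (diagonal).
  r[U,V] = 0 / (2.4495 · 1.5166) = 0 / 3.7148 = 0
  r[V,V] = 1 (diagonal).

R is symmetric with unit diagonal. Assembling:

R = [[1, 0],
 [0, 1]]


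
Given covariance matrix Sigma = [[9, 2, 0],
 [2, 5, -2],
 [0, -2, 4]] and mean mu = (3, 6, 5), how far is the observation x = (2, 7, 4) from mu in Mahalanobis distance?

Step 1 — centre the observation: (x - mu) = (-1, 1, -1).

Step 2 — invert Sigma (cofactor / det for 3×3, or solve directly):
  Sigma^{-1} = [[0.125, -0.0625, -0.0312],
 [-0.0625, 0.2812, 0.1406],
 [-0.0312, 0.1406, 0.3203]].

Step 3 — form the quadratic (x - mu)^T · Sigma^{-1} · (x - mu):
  Sigma^{-1} · (x - mu) = (-0.1562, 0.2031, -0.1484).
  (x - mu)^T · [Sigma^{-1} · (x - mu)] = (-1)·(-0.1562) + (1)·(0.2031) + (-1)·(-0.1484) = 0.5078.

Step 4 — take square root: d = √(0.5078) ≈ 0.7126.

d(x, mu) = √(0.5078) ≈ 0.7126


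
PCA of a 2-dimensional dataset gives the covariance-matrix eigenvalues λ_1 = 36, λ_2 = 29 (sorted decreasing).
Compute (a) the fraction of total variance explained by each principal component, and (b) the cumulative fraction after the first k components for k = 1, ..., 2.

Step 1 — total variance = trace(Sigma) = Σ λ_i = 36 + 29 = 65.

Step 2 — fraction explained by component i = λ_i / Σ λ:
  PC1: 36/65 = 0.5538
  PC2: 29/65 = 0.4462

Step 3 — cumulative fraction after k components = (λ_1 + ... + λ_k) / Σ λ:
  k = 1: 36/65 = 0.5538
  k = 2: (36 + 29)/65 = 65/65 = 1

Summary (fraction, with percent):

explained: PC1 0.5538 (55.38%), PC2 0.4462 (44.62%);  cumulative: 0.5538, 1


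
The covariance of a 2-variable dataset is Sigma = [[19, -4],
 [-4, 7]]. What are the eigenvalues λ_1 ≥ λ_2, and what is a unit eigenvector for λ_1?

Step 1 — characteristic polynomial of 2×2 Sigma:
  det(Sigma - λI) = λ² - trace · λ + det = 0.
  trace = 19 + 7 = 26, det = 19·7 - (-4)² = 117.
Step 2 — discriminant:
  Δ = trace² - 4·det = 676 - 468 = 208.
Step 3 — eigenvalues:
  λ = (trace ± √Δ)/2 = (26 ± 14.4222)/2,
  λ_1 = 20.2111,  λ_2 = 5.7889.

Step 4 — unit eigenvector for λ_1: solve (Sigma - λ_1 I)v = 0. First row:
  (19 - 20.2111)·v_x + (-4)·v_y = 0, i.e. (-1.2111)·v_x + (-4)·v_y = 0,
  so v ∝ (b, λ_1 - a) = (-4, 1.2111); multiply by -1 so the first entry is positive: u = (4, -1.2111).
  ||u|| = √((4)² + (-1.2111)²) = √(17.4668) ≈ 4.1793,
  v_1 = u/||u|| ≈ (0.9571, -0.2898) (||v_1|| = 1).

λ_1 = 20.2111,  λ_2 = 5.7889;  v_1 ≈ (0.9571, -0.2898)


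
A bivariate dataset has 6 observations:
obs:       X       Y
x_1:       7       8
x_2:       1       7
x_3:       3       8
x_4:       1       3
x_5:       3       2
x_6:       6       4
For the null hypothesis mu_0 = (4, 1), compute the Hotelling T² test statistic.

Step 1 — sample mean vector:
  mean(X) = (7 + 1 + 3 + 1 + 3 + 6) / 6 = 21/6 = 3.5
  mean(Y) = (8 + 7 + 8 + 3 + 2 + 4) / 6 = 32/6 = 5.3333
  x̄ = (3.5, 5.3333),  deviation x̄ - mu_0 = (3.5, 5.3333) - (4, 1) = (-0.5, 4.3333).

Step 2 — sample covariance matrix, S[i,j] = (1/(n-1)) · Σ_k (x_{k,i} - mean_i) · (x_{k,j} - mean_j), divisor n-1 = 5:
  S[X,X] = ((3.5)·(3.5) + (-2.5)·(-2.5) + (-0.5)·(-0.5) + (-2.5)·(-2.5) + (-0.5)·(-0.5) + (2.5)·(2.5)) / 5 = 31.5/5 = 6.3
  S[X,Y] = ((3.5)·(2.6667) + (-2.5)·(1.6667) + (-0.5)·(2.6667) + (-2.5)·(-2.3333) + (-0.5)·(-3.3333) + (2.5)·(-1.3333)) / 5 = 8/5 = 1.6
  S[Y,Y] = ((2.6667)·(2.6667) + (1.6667)·(1.6667) + (2.6667)·(2.6667) + (-2.3333)·(-2.3333) + (-3.3333)·(-3.3333) + (-1.3333)·(-1.3333)) / 5 = 35.3333/5 = 7.0667
  S = [[6.3, 1.6],
 [1.6, 7.0667]].

Step 3 — invert S. det(S) = 6.3·7.0667 - (1.6)² = 41.96.
  S^{-1} = (1/det) · [[d, -b], [-b, a]] = [[0.1684, -0.0381],
 [-0.0381, 0.1501]].

Step 4 — quadratic form (x̄ - mu_0)^T · S^{-1} · (x̄ - mu_0):
  S^{-1} · (x̄ - mu_0) = (-0.2494, 0.6697),
  (x̄ - mu_0)^T · [...] = (-0.5)·(-0.2494) + (4.3333)·(0.6697) = 3.0267.

Step 5 — scale by n: T² = 6 · 3.0267 = 18.1602.

T² ≈ 18.1602


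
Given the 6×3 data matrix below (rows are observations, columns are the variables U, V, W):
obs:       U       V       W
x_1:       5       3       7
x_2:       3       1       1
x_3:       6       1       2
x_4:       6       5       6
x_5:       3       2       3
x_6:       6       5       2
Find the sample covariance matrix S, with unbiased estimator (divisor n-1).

Step 1 — column means:
  mean(U) = (5 + 3 + 6 + 6 + 3 + 6) / 6 = 29/6 = 4.8333
  mean(V) = (3 + 1 + 1 + 5 + 2 + 5) / 6 = 17/6 = 2.8333
  mean(W) = (7 + 1 + 2 + 6 + 3 + 2) / 6 = 21/6 = 3.5

Step 2 — sample covariance S[i,j] = (1/(n-1)) · Σ_k (x_{k,i} - mean_i) · (x_{k,j} - mean_j), with n-1 = 5.
  S[U,U] = ((0.1667)·(0.1667) + (-1.8333)·(-1.8333) + (1.1667)·(1.1667) + (1.1667)·(1.1667) + (-1.8333)·(-1.8333) + (1.1667)·(1.1667)) / 5 = 10.8333/5 = 2.1667
  S[U,V] = ((0.1667)·(0.1667) + (-1.8333)·(-1.8333) + (1.1667)·(-1.8333) + (1.1667)·(2.1667) + (-1.8333)·(-0.8333) + (1.1667)·(2.1667)) / 5 = 7.8333/5 = 1.5667
  S[U,W] = ((0.1667)·(3.5) + (-1.8333)·(-2.5) + (1.1667)·(-1.5) + (1.1667)·(2.5) + (-1.8333)·(-0.5) + (1.1667)·(-1.5)) / 5 = 5.5/5 = 1.1
  S[V,V] = ((0.1667)·(0.1667) + (-1.8333)·(-1.8333) + (-1.8333)·(-1.8333) + (2.1667)·(2.1667) + (-0.8333)·(-0.8333) + (2.1667)·(2.1667)) / 5 = 16.8333/5 = 3.3667
  S[V,W] = ((0.1667)·(3.5) + (-1.8333)·(-2.5) + (-1.8333)·(-1.5) + (2.1667)·(2.5) + (-0.8333)·(-0.5) + (2.1667)·(-1.5)) / 5 = 10.5/5 = 2.1
  S[W,W] = ((3.5)·(3.5) + (-2.5)·(-2.5) + (-1.5)·(-1.5) + (2.5)·(2.5) + (-0.5)·(-0.5) + (-1.5)·(-1.5)) / 5 = 29.5/5 = 5.9

S is symmetric (S[j,i] = S[i,j]). Assembling:

S = [[2.1667, 1.5667, 1.1],
 [1.5667, 3.3667, 2.1],
 [1.1, 2.1, 5.9]]


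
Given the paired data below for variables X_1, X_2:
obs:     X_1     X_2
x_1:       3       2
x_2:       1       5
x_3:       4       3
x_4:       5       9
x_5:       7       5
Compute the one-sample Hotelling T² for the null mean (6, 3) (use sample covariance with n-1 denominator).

Step 1 — sample mean vector:
  mean(X_1) = (3 + 1 + 4 + 5 + 7) / 5 = 20/5 = 4
  mean(X_2) = (2 + 5 + 3 + 9 + 5) / 5 = 24/5 = 4.8
  x̄ = (4, 4.8),  deviation x̄ - mu_0 = (4, 4.8) - (6, 3) = (-2, 1.8).

Step 2 — sample covariance matrix, S[i,j] = (1/(n-1)) · Σ_k (x_{k,i} - mean_i) · (x_{k,j} - mean_j), divisor n-1 = 4:
  S[X_1,X_1] = ((-1)·(-1) + (-3)·(-3) + (0)·(0) + (1)·(1) + (3)·(3)) / 4 = 20/4 = 5
  S[X_1,X_2] = ((-1)·(-2.8) + (-3)·(0.2) + (0)·(-1.8) + (1)·(4.2) + (3)·(0.2)) / 4 = 7/4 = 1.75
  S[X_2,X_2] = ((-2.8)·(-2.8) + (0.2)·(0.2) + (-1.8)·(-1.8) + (4.2)·(4.2) + (0.2)·(0.2)) / 4 = 28.8/4 = 7.2
  S = [[5, 1.75],
 [1.75, 7.2]].

Step 3 — invert S. det(S) = 5·7.2 - (1.75)² = 32.9375.
  S^{-1} = (1/det) · [[d, -b], [-b, a]] = [[0.2186, -0.0531],
 [-0.0531, 0.1518]].

Step 4 — quadratic form (x̄ - mu_0)^T · S^{-1} · (x̄ - mu_0):
  S^{-1} · (x̄ - mu_0) = (-0.5328, 0.3795),
  (x̄ - mu_0)^T · [...] = (-2)·(-0.5328) + (1.8)·(0.3795) = 1.7488.

Step 5 — scale by n: T² = 5 · 1.7488 = 8.7438.

T² ≈ 8.7438


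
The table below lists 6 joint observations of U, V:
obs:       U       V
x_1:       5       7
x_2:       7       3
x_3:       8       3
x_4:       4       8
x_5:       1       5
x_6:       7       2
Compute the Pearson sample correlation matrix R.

Step 1 — column means:
  mean(U) = (5 + 7 + 8 + 4 + 1 + 7) / 6 = 32/6 = 5.3333
  mean(V) = (7 + 3 + 3 + 8 + 5 + 2) / 6 = 28/6 = 4.6667

Step 2 — sample variances and covariances s[i,j] = (1/(n-1)) · Σ_k (x_{k,i} - mean_i) · (x_{k,j} - mean_j), with n-1 = 5:
  s[U,U] = ((-0.3333)·(-0.3333) + (1.6667)·(1.6667) + (2.6667)·(2.6667) + (-1.3333)·(-1.3333) + (-4.3333)·(-4.3333) + (1.6667)·(1.6667)) / 5 = 33.3333/5 = 6.6667
  s[U,V] = ((-0.3333)·(2.3333) + (1.6667)·(-1.6667) + (2.6667)·(-1.6667) + (-1.3333)·(3.3333) + (-4.3333)·(0.3333) + (1.6667)·(-2.6667)) / 5 = -18.3333/5 = -3.6667
  s[V,V] = ((2.3333)·(2.3333) + (-1.6667)·(-1.6667) + (-1.6667)·(-1.6667) + (3.3333)·(3.3333) + (0.3333)·(0.3333) + (-2.6667)·(-2.6667)) / 5 = 29.3333/5 = 5.8667
  Sample standard deviations s_i = √(s[i,i]):
  s(U) = √(6.6667) = 2.582
  s(V) = √(5.8667) = 2.4221

Step 3 — r_{ij} = s_{ij} / (s_i · s_j):
  r[U,U] = 1 (diagonal).
  r[U,V] = -3.6667 / (2.582 · 2.4221) = -3.6667 / 6.2539 = -0.5863
  r[V,V] = 1 (diagonal).

R is symmetric with unit diagonal. Assembling:

R = [[1, -0.5863],
 [-0.5863, 1]]


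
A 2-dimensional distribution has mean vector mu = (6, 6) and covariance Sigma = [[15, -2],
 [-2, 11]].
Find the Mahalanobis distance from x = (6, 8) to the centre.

Step 1 — centre the observation: (x - mu) = (0, 2).

Step 2 — invert Sigma. det(Sigma) = 15·11 - (-2)² = 161.
  Sigma^{-1} = (1/det) · [[d, -b], [-b, a]] = [[0.0683, 0.0124],
 [0.0124, 0.0932]].

Step 3 — form the quadratic (x - mu)^T · Sigma^{-1} · (x - mu):
  Sigma^{-1} · (x - mu) = (0.0248, 0.1863).
  (x - mu)^T · [Sigma^{-1} · (x - mu)] = (0)·(0.0248) + (2)·(0.1863) = 0.3727.

Step 4 — take square root: d = √(0.3727) ≈ 0.6105.

d(x, mu) = √(0.3727) ≈ 0.6105


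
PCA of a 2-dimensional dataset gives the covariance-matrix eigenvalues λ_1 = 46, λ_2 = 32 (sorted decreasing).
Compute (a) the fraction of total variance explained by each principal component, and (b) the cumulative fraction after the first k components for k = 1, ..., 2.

Step 1 — total variance = trace(Sigma) = Σ λ_i = 46 + 32 = 78.

Step 2 — fraction explained by component i = λ_i / Σ λ:
  PC1: 46/78 = 0.5897
  PC2: 32/78 = 0.4103

Step 3 — cumulative fraction after k components = (λ_1 + ... + λ_k) / Σ λ:
  k = 1: 46/78 = 0.5897
  k = 2: (46 + 32)/78 = 78/78 = 1

Summary (fraction, with percent):

explained: PC1 0.5897 (58.97%), PC2 0.4103 (41.03%);  cumulative: 0.5897, 1


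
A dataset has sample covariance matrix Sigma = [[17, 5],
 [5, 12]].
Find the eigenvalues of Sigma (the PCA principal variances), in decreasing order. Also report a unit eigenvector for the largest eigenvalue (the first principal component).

Step 1 — characteristic polynomial of 2×2 Sigma:
  det(Sigma - λI) = λ² - trace · λ + det = 0.
  trace = 17 + 12 = 29, det = 17·12 - (5)² = 179.
Step 2 — discriminant:
  Δ = trace² - 4·det = 841 - 716 = 125.
Step 3 — eigenvalues:
  λ = (trace ± √Δ)/2 = (29 ± 11.1803)/2,
  λ_1 = 20.0902,  λ_2 = 8.9098.

Step 4 — unit eigenvector for λ_1: solve (Sigma - λ_1 I)v = 0. First row:
  (17 - 20.0902)·v_x + (5)·v_y = 0, i.e. (-3.0902)·v_x + (5)·v_y = 0,
  so v ∝ (b, λ_1 - a) = (5, 3.0902) = u.
  ||u|| = √((5)² + (3.0902)²) = √(34.5492) ≈ 5.8779,
  v_1 = u/||u|| ≈ (0.8507, 0.5257) (||v_1|| = 1).

λ_1 = 20.0902,  λ_2 = 8.9098;  v_1 ≈ (0.8507, 0.5257)


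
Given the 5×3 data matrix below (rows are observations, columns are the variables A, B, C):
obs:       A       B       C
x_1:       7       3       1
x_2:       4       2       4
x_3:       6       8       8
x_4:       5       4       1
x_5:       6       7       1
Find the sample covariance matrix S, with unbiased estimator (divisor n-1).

Step 1 — column means:
  mean(A) = (7 + 4 + 6 + 5 + 6) / 5 = 28/5 = 5.6
  mean(B) = (3 + 2 + 8 + 4 + 7) / 5 = 24/5 = 4.8
  mean(C) = (1 + 4 + 8 + 1 + 1) / 5 = 15/5 = 3

Step 2 — sample covariance S[i,j] = (1/(n-1)) · Σ_k (x_{k,i} - mean_i) · (x_{k,j} - mean_j), with n-1 = 4.
  S[A,A] = ((1.4)·(1.4) + (-1.6)·(-1.6) + (0.4)·(0.4) + (-0.6)·(-0.6) + (0.4)·(0.4)) / 4 = 5.2/4 = 1.3
  S[A,B] = ((1.4)·(-1.8) + (-1.6)·(-2.8) + (0.4)·(3.2) + (-0.6)·(-0.8) + (0.4)·(2.2)) / 4 = 4.6/4 = 1.15
  S[A,C] = ((1.4)·(-2) + (-1.6)·(1) + (0.4)·(5) + (-0.6)·(-2) + (0.4)·(-2)) / 4 = -2/4 = -0.5
  S[B,B] = ((-1.8)·(-1.8) + (-2.8)·(-2.8) + (3.2)·(3.2) + (-0.8)·(-0.8) + (2.2)·(2.2)) / 4 = 26.8/4 = 6.7
  S[B,C] = ((-1.8)·(-2) + (-2.8)·(1) + (3.2)·(5) + (-0.8)·(-2) + (2.2)·(-2)) / 4 = 14/4 = 3.5
  S[C,C] = ((-2)·(-2) + (1)·(1) + (5)·(5) + (-2)·(-2) + (-2)·(-2)) / 4 = 38/4 = 9.5

S is symmetric (S[j,i] = S[i,j]). Assembling:

S = [[1.3, 1.15, -0.5],
 [1.15, 6.7, 3.5],
 [-0.5, 3.5, 9.5]]


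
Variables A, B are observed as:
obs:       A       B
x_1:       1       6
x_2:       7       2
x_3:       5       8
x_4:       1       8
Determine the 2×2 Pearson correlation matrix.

Step 1 — column means:
  mean(A) = (1 + 7 + 5 + 1) / 4 = 14/4 = 3.5
  mean(B) = (6 + 2 + 8 + 8) / 4 = 24/4 = 6

Step 2 — sample variances and covariances s[i,j] = (1/(n-1)) · Σ_k (x_{k,i} - mean_i) · (x_{k,j} - mean_j), with n-1 = 3:
  s[A,A] = ((-2.5)·(-2.5) + (3.5)·(3.5) + (1.5)·(1.5) + (-2.5)·(-2.5)) / 3 = 27/3 = 9
  s[A,B] = ((-2.5)·(0) + (3.5)·(-4) + (1.5)·(2) + (-2.5)·(2)) / 3 = -16/3 = -5.3333
  s[B,B] = ((0)·(0) + (-4)·(-4) + (2)·(2) + (2)·(2)) / 3 = 24/3 = 8
  Sample standard deviations s_i = √(s[i,i]):
  s(A) = √(9) = 3
  s(B) = √(8) = 2.8284

Step 3 — r_{ij} = s_{ij} / (s_i · s_j):
  r[A,A] = 1 (diagonal).
  r[A,B] = -5.3333 / (3 · 2.8284) = -5.3333 / 8.4853 = -0.6285
  r[B,B] = 1 (diagonal).

R is symmetric with unit diagonal. Assembling:

R = [[1, -0.6285],
 [-0.6285, 1]]


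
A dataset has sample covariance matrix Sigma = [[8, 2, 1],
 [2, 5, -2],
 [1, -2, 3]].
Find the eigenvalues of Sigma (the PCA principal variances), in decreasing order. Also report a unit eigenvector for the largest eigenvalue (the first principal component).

Step 1 — characteristic polynomial p(λ) = det(λI - Sigma) = λ³ - tr·λ² + c_1·λ - det, where tr = trace, c_1 = sum of the principal 2×2 minors, det = det(Sigma):
  tr = 8 + 5 + 3 = 16,
  c_1 = (8·5 - (2)²) + (8·3 - (1)²) + (5·3 - (-2)²) = 36 + 23 + 11 = 70,
  det = 8·(5·3 - (-2)²) - (2)·((2)·3 - (-2)·(1)) + (1)·((2)·(-2) - 5·(1)) = 8·(11) - (2)·(8) + (1)·(-9) = 63.
  So p(λ) = λ³ - 16λ² + 70λ - 63.
Step 2 — look for an integer root (rational root theorem: any rational root is an integer divisor of 63). Testing λ = 9:
  p(9) = 729 - 1296 + 630 - 63 = 0  ✓
  Dividing out (λ - 9): p(λ) = (λ - 9)(λ² - 7λ + 7).
Step 3 — remaining eigenvalues from the quadratic λ² - 7λ + 7 = 0:
  Δ = 7² - 4·7 = 49 - 28 = 21,  λ = (7 ± √21)/2 = (7 ± 4.5826)/2 ≈ 5.7913 or 1.2087.
  Sorted: λ_1 = 9,  λ_2 = 5.7913,  λ_3 = 1.2087  (check: sum = 16 = tr ✓).

Step 4 — unit eigenvector for λ_1 = 9: v spans the null space of (Sigma - λ_1 I), whose rows are
  r_1 = (-1, 2, 1),  r_2 = (2, -4, -2),  r_3 = (1, -2, -6).
  v is orthogonal to every row, so take v ∝ r_1 × r_3 = ((2)·(-6) - (1)·(-2), (1)·(1) - (-1)·(-6), (-1)·(-2) - (2)·(1)) = (-10, -5, 0).
  Rescale (divide by 5; multiply by -1 so the first nonzero entry is positive): u = (2, 1, 0).
  ||u|| = √((2)² + (1)² + (0)²) = √(5) ≈ 2.2361,  v_1 = u/||u|| ≈ (0.8944, 0.4472, 0) (||v_1|| = 1).

λ_1 = 9,  λ_2 = 5.7913,  λ_3 = 1.2087;  v_1 ≈ (0.8944, 0.4472, 0)


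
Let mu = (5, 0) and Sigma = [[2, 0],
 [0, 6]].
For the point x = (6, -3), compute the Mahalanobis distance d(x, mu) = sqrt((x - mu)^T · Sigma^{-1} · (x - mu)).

Step 1 — centre the observation: (x - mu) = (1, -3).

Step 2 — invert Sigma. det(Sigma) = 2·6 - (0)² = 12.
  Sigma^{-1} = (1/det) · [[d, -b], [-b, a]] = [[0.5, 0],
 [0, 0.1667]].

Step 3 — form the quadratic (x - mu)^T · Sigma^{-1} · (x - mu):
  Sigma^{-1} · (x - mu) = (0.5, -0.5).
  (x - mu)^T · [Sigma^{-1} · (x - mu)] = (1)·(0.5) + (-3)·(-0.5) = 2.

Step 4 — take square root: d = √(2) ≈ 1.4142.

d(x, mu) = √(2) ≈ 1.4142


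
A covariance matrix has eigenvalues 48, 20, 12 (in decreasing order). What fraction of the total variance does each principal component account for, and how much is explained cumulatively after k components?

Step 1 — total variance = trace(Sigma) = Σ λ_i = 48 + 20 + 12 = 80.

Step 2 — fraction explained by component i = λ_i / Σ λ:
  PC1: 48/80 = 0.6
  PC2: 20/80 = 0.25
  PC3: 12/80 = 0.15

Step 3 — cumulative fraction after k components = (λ_1 + ... + λ_k) / Σ λ:
  k = 1: 48/80 = 0.6
  k = 2: (48 + 20)/80 = 68/80 = 0.85
  k = 3: (48 + 20 + 12)/80 = 80/80 = 1

Summary (fraction, with percent):

explained: PC1 0.6 (60%), PC2 0.25 (25%), PC3 0.15 (15%);  cumulative: 0.6, 0.85, 1


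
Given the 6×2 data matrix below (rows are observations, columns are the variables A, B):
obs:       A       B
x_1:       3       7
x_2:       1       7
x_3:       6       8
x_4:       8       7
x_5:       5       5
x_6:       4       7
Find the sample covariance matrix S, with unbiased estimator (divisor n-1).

Step 1 — column means:
  mean(A) = (3 + 1 + 6 + 8 + 5 + 4) / 6 = 27/6 = 4.5
  mean(B) = (7 + 7 + 8 + 7 + 5 + 7) / 6 = 41/6 = 6.8333

Step 2 — sample covariance S[i,j] = (1/(n-1)) · Σ_k (x_{k,i} - mean_i) · (x_{k,j} - mean_j), with n-1 = 5.
  S[A,A] = ((-1.5)·(-1.5) + (-3.5)·(-3.5) + (1.5)·(1.5) + (3.5)·(3.5) + (0.5)·(0.5) + (-0.5)·(-0.5)) / 5 = 29.5/5 = 5.9
  S[A,B] = ((-1.5)·(0.1667) + (-3.5)·(0.1667) + (1.5)·(1.1667) + (3.5)·(0.1667) + (0.5)·(-1.8333) + (-0.5)·(0.1667)) / 5 = 0.5/5 = 0.1
  S[B,B] = ((0.1667)·(0.1667) + (0.1667)·(0.1667) + (1.1667)·(1.1667) + (0.1667)·(0.1667) + (-1.8333)·(-1.8333) + (0.1667)·(0.1667)) / 5 = 4.8333/5 = 0.9667

S is symmetric (S[j,i] = S[i,j]). Assembling:

S = [[5.9, 0.1],
 [0.1, 0.9667]]


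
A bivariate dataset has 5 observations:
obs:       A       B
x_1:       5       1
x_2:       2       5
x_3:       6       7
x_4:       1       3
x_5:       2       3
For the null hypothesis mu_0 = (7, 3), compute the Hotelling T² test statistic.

Step 1 — sample mean vector:
  mean(A) = (5 + 2 + 6 + 1 + 2) / 5 = 16/5 = 3.2
  mean(B) = (1 + 5 + 7 + 3 + 3) / 5 = 19/5 = 3.8
  x̄ = (3.2, 3.8),  deviation x̄ - mu_0 = (3.2, 3.8) - (7, 3) = (-3.8, 0.8).

Step 2 — sample covariance matrix, S[i,j] = (1/(n-1)) · Σ_k (x_{k,i} - mean_i) · (x_{k,j} - mean_j), divisor n-1 = 4:
  S[A,A] = ((1.8)·(1.8) + (-1.2)·(-1.2) + (2.8)·(2.8) + (-2.2)·(-2.2) + (-1.2)·(-1.2)) / 4 = 18.8/4 = 4.7
  S[A,B] = ((1.8)·(-2.8) + (-1.2)·(1.2) + (2.8)·(3.2) + (-2.2)·(-0.8) + (-1.2)·(-0.8)) / 4 = 5.2/4 = 1.3
  S[B,B] = ((-2.8)·(-2.8) + (1.2)·(1.2) + (3.2)·(3.2) + (-0.8)·(-0.8) + (-0.8)·(-0.8)) / 4 = 20.8/4 = 5.2
  S = [[4.7, 1.3],
 [1.3, 5.2]].

Step 3 — invert S. det(S) = 4.7·5.2 - (1.3)² = 22.75.
  S^{-1} = (1/det) · [[d, -b], [-b, a]] = [[0.2286, -0.0571],
 [-0.0571, 0.2066]].

Step 4 — quadratic form (x̄ - mu_0)^T · S^{-1} · (x̄ - mu_0):
  S^{-1} · (x̄ - mu_0) = (-0.9143, 0.3824),
  (x̄ - mu_0)^T · [...] = (-3.8)·(-0.9143) + (0.8)·(0.3824) = 3.7802.

Step 5 — scale by n: T² = 5 · 3.7802 = 18.9011.

T² ≈ 18.9011


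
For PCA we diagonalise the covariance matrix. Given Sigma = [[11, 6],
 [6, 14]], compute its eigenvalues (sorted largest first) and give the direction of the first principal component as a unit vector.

Step 1 — characteristic polynomial of 2×2 Sigma:
  det(Sigma - λI) = λ² - trace · λ + det = 0.
  trace = 11 + 14 = 25, det = 11·14 - (6)² = 118.
Step 2 — discriminant:
  Δ = trace² - 4·det = 625 - 472 = 153.
Step 3 — eigenvalues:
  λ = (trace ± √Δ)/2 = (25 ± 12.3693)/2,
  λ_1 = 18.6847,  λ_2 = 6.3153.

Step 4 — unit eigenvector for λ_1: solve (Sigma - λ_1 I)v = 0. First row:
  (11 - 18.6847)·v_x + (6)·v_y = 0, i.e. (-7.6847)·v_x + (6)·v_y = 0,
  so v ∝ (b, λ_1 - a) = (6, 7.6847) = u.
  ||u|| = √((6)² + (7.6847)²) = √(95.054) ≈ 9.7496,
  v_1 = u/||u|| ≈ (0.6154, 0.7882) (||v_1|| = 1).

λ_1 = 18.6847,  λ_2 = 6.3153;  v_1 ≈ (0.6154, 0.7882)
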